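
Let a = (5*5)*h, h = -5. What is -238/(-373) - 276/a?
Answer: 132698/46625 ≈ 2.8461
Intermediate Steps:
a = -125 (a = (5*5)*(-5) = 25*(-5) = -125)
-238/(-373) - 276/a = -238/(-373) - 276/(-125) = -238*(-1/373) - 276*(-1/125) = 238/373 + 276/125 = 132698/46625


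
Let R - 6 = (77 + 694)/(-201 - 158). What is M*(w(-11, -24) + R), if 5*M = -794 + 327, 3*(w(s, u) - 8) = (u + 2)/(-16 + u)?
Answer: -121069283/107700 ≈ -1124.1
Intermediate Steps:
w(s, u) = 8 + (2 + u)/(3*(-16 + u)) (w(s, u) = 8 + ((u + 2)/(-16 + u))/3 = 8 + ((2 + u)/(-16 + u))/3 = 8 + (2 + u)/(3*(-16 + u)))
R = 1383/359 (R = 6 + (77 + 694)/(-201 - 158) = 6 + 771/(-359) = 6 + 771*(-1/359) = 6 - 771/359 = 1383/359 ≈ 3.8524)
M = -467/5 (M = (-794 + 327)/5 = (1/5)*(-467) = -467/5 ≈ -93.400)
M*(w(-11, -24) + R) = -467*((-382 + 25*(-24))/(3*(-16 - 24)) + 1383/359)/5 = -467*((1/3)*(-382 - 600)/(-40) + 1383/359)/5 = -467*((1/3)*(-1/40)*(-982) + 1383/359)/5 = -467*(491/60 + 1383/359)/5 = -467/5*259249/21540 = -121069283/107700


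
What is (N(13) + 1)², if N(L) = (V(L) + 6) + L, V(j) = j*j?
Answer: 35721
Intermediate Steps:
V(j) = j²
N(L) = 6 + L + L² (N(L) = (L² + 6) + L = (6 + L²) + L = 6 + L + L²)
(N(13) + 1)² = ((6 + 13 + 13²) + 1)² = ((6 + 13 + 169) + 1)² = (188 + 1)² = 189² = 35721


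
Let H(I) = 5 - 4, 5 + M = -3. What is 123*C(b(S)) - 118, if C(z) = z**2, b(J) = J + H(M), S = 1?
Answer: 374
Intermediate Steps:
M = -8 (M = -5 - 3 = -8)
H(I) = 1
b(J) = 1 + J (b(J) = J + 1 = 1 + J)
123*C(b(S)) - 118 = 123*(1 + 1)**2 - 118 = 123*2**2 - 118 = 123*4 - 118 = 492 - 118 = 374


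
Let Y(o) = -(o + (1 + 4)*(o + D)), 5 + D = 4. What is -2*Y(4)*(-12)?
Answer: -456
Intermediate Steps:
D = -1 (D = -5 + 4 = -1)
Y(o) = 5 - 6*o (Y(o) = -(o + (1 + 4)*(o - 1)) = -(o + 5*(-1 + o)) = -(o + (-5 + 5*o)) = -(-5 + 6*o) = 5 - 6*o)
-2*Y(4)*(-12) = -2*(5 - 6*4)*(-12) = -2*(5 - 24)*(-12) = -2*(-19)*(-12) = 38*(-12) = -456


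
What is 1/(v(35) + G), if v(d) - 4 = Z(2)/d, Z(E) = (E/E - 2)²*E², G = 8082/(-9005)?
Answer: 12607/40554 ≈ 0.31087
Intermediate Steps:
G = -8082/9005 (G = 8082*(-1/9005) = -8082/9005 ≈ -0.89750)
Z(E) = E² (Z(E) = (1 - 2)²*E² = (-1)²*E² = 1*E² = E²)
v(d) = 4 + 4/d (v(d) = 4 + 2²/d = 4 + 4/d)
1/(v(35) + G) = 1/((4 + 4/35) - 8082/9005) = 1/(144/35 - 8082/9005) = 1/(40554/12607) = 12607/40554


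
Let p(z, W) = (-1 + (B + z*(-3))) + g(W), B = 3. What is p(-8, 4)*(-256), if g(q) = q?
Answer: -7680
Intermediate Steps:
p(z, W) = 2 + W - 3*z (p(z, W) = (-1 + (3 + z*(-3))) + W = (-1 + (3 - 3*z)) + W = (2 - 3*z) + W = 2 + W - 3*z)
p(-8, 4)*(-256) = (2 + 4 - 3*(-8))*(-256) = (2 + 4 + 24)*(-256) = 30*(-256) = -7680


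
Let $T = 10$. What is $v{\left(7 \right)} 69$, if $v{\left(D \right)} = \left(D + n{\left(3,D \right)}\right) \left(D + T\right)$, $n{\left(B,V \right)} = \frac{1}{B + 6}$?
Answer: $\frac{25024}{3} \approx 8341.3$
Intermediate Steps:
$n{\left(B,V \right)} = \frac{1}{6 + B}$
$v{\left(D \right)} = \left(10 + D\right) \left(\frac{1}{9} + D\right)$ ($v{\left(D \right)} = \left(D + \frac{1}{6 + 3}\right) \left(D + 10\right) = \left(D + \frac{1}{9}\right) \left(10 + D\right) = \left(\frac{1}{9} + D\right) \left(10 + D\right) = \left(10 + D\right) \left(\frac{1}{9} + D\right)$)
$v{\left(7 \right)} 69 = \left(\frac{10}{9} + 7^{2} + \frac{91}{9} \cdot 7\right) 69 = \left(\frac{10}{9} + 49 + \frac{637}{9}\right) 69 = \frac{1088}{9} \cdot 69 = \frac{25024}{3}$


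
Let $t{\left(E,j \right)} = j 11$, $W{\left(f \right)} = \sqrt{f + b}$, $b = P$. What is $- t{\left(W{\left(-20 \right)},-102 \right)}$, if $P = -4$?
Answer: $1122$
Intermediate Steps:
$b = -4$
$W{\left(f \right)} = \sqrt{-4 + f}$ ($W{\left(f \right)} = \sqrt{f - 4} = \sqrt{-4 + f}$)
$t{\left(E,j \right)} = 11 j$
$- t{\left(W{\left(-20 \right)},-102 \right)} = - 11 \left(-102\right) = \left(-1\right) \left(-1122\right) = 1122$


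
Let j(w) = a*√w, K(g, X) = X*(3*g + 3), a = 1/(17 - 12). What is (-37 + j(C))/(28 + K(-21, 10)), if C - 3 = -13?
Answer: 37/572 - I*√10/2860 ≈ 0.064685 - 0.0011057*I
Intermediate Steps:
C = -10 (C = 3 - 13 = -10)
a = ⅕ (a = 1/5 = ⅕ ≈ 0.20000)
K(g, X) = X*(3 + 3*g)
j(w) = √w/5
(-37 + j(C))/(28 + K(-21, 10)) = (-37 + √(-10)/5)/(28 + 3*10*(1 - 21)) = (-37 + (I*√10)/5)/(28 + 3*10*(-20)) = (-37 + I*√10/5)/(28 - 600) = (-37 + I*√10/5)/(-572) = (-37 + I*√10/5)*(-1/572) = 37/572 - I*√10/2860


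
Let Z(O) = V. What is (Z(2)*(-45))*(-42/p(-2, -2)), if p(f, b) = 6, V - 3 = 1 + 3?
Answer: 2205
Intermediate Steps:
V = 7 (V = 3 + (1 + 3) = 3 + 4 = 7)
Z(O) = 7
(Z(2)*(-45))*(-42/p(-2, -2)) = (7*(-45))*(-42/6) = -(-13230)/6 = -315*(-7) = 2205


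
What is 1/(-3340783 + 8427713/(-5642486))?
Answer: -5642486/18850329734251 ≈ -2.9933e-7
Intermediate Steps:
1/(-3340783 + 8427713/(-5642486)) = 1/(-3340783 + 8427713*(-1/5642486)) = 1/(-3340783 - 8427713/5642486) = 1/(-18850329734251/5642486) = -5642486/18850329734251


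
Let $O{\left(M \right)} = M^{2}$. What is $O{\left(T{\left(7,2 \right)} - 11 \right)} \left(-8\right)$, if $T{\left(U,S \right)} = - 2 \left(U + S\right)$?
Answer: $-6728$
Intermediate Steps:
$T{\left(U,S \right)} = - 2 S - 2 U$ ($T{\left(U,S \right)} = - 2 \left(S + U\right) = - 2 S - 2 U$)
$O{\left(T{\left(7,2 \right)} - 11 \right)} \left(-8\right) = \left(\left(\left(-2\right) 2 - 14\right) - 11\right)^{2} \left(-8\right) = \left(\left(-4 - 14\right) - 11\right)^{2} \left(-8\right) = \left(-18 - 11\right)^{2} \left(-8\right) = \left(-29\right)^{2} \left(-8\right) = 841 \left(-8\right) = -6728$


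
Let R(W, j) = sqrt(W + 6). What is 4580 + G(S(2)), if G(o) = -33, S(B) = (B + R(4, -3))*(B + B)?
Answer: 4547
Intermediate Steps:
R(W, j) = sqrt(6 + W)
S(B) = 2*B*(B + sqrt(10)) (S(B) = (B + sqrt(6 + 4))*(B + B) = (B + sqrt(10))*(2*B) = 2*B*(B + sqrt(10)))
4580 + G(S(2)) = 4580 - 33 = 4547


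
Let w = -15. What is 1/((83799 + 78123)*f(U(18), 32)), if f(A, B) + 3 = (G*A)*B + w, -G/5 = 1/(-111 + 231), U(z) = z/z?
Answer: -1/3130492 ≈ -3.1944e-7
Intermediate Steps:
U(z) = 1
G = -1/24 (G = -5/(-111 + 231) = -5/120 = -5*1/120 = -1/24 ≈ -0.041667)
f(A, B) = -18 - A*B/24 (f(A, B) = -3 + ((-A/24)*B - 15) = -3 + (-A*B/24 - 15) = -3 + (-15 - A*B/24) = -18 - A*B/24)
1/((83799 + 78123)*f(U(18), 32)) = 1/((83799 + 78123)*(-18 - 1/24*1*32)) = 1/(161922*(-18 - 4/3)) = 1/(161922*(-58/3)) = (1/161922)*(-3/58) = -1/3130492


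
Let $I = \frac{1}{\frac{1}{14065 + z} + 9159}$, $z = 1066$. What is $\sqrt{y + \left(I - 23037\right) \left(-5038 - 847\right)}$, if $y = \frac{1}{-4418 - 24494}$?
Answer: $\frac{\sqrt{1360316801239228676851162282465}}{100169115124} \approx 11644.0$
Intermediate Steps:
$I = \frac{15131}{138584830}$ ($I = \frac{1}{\frac{1}{14065 + 1066} + 9159} = \frac{1}{\frac{1}{15131} + 9159} = \frac{1}{\frac{138584830}{15131}} = \frac{15131}{138584830} \approx 0.00010918$)
$y = - \frac{1}{28912}$ ($y = \frac{1}{-28912} = - \frac{1}{28912} \approx -3.4588 \cdot 10^{-5}$)
$\sqrt{y + \left(I - 23037\right) \left(-5038 - 847\right)} = \sqrt{- \frac{1}{28912} + \left(\frac{15131}{138584830} - 23037\right) \left(-5038 - 847\right)} = \sqrt{- \frac{1}{28912} - - \frac{3757665145882483}{27716966}} = \sqrt{- \frac{1}{28912} + \frac{3757665145882483}{27716966}} = \sqrt{\frac{54320807348863315765}{400676460496}} = \frac{\sqrt{1360316801239228676851162282465}}{100169115124}$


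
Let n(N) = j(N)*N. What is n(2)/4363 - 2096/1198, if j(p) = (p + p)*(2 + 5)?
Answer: -4538880/2613437 ≈ -1.7367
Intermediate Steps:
j(p) = 14*p (j(p) = (2*p)*7 = 14*p)
n(N) = 14*N**2 (n(N) = (14*N)*N = 14*N**2)
n(2)/4363 - 2096/1198 = (14*2**2)/4363 - 2096/1198 = (14*4)*(1/4363) - 2096*1/1198 = 56*(1/4363) - 1048/599 = 56/4363 - 1048/599 = -4538880/2613437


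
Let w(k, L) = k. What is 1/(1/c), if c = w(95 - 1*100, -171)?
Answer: -5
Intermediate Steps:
c = -5 (c = 95 - 1*100 = 95 - 100 = -5)
1/(1/c) = 1/(1/(-5)) = 1/(-⅕) = -5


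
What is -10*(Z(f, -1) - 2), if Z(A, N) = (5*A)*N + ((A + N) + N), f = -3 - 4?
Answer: -240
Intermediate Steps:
f = -7
Z(A, N) = A + 2*N + 5*A*N (Z(A, N) = 5*A*N + (A + 2*N) = A + 2*N + 5*A*N)
-10*(Z(f, -1) - 2) = -10*((-7 + 2*(-1) + 5*(-7)*(-1)) - 2) = -10*((-7 - 2 + 35) - 2) = -10*(26 - 2) = -10*24 = -240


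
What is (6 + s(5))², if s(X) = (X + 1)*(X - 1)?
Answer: 900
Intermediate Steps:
s(X) = (1 + X)*(-1 + X)
(6 + s(5))² = (6 + (-1 + 5²))² = (6 + (-1 + 25))² = (6 + 24)² = 30² = 900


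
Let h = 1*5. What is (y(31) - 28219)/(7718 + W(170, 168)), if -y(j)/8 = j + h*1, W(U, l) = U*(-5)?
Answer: -28507/6868 ≈ -4.1507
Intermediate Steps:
W(U, l) = -5*U
h = 5
y(j) = -40 - 8*j (y(j) = -8*(j + 5*1) = -8*(j + 5) = -8*(5 + j) = -40 - 8*j)
(y(31) - 28219)/(7718 + W(170, 168)) = ((-40 - 8*31) - 28219)/(7718 - 5*170) = ((-40 - 248) - 28219)/(7718 - 850) = (-288 - 28219)/6868 = -28507*1/6868 = -28507/6868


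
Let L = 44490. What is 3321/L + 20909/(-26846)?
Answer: -70090487/99531545 ≈ -0.70420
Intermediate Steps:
3321/L + 20909/(-26846) = 3321/44490 + 20909/(-26846) = 3321*(1/44490) + 20909*(-1/26846) = 1107/14830 - 20909/26846 = -70090487/99531545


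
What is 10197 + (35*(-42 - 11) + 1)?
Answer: 8343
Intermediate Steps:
10197 + (35*(-42 - 11) + 1) = 10197 + (35*(-53) + 1) = 10197 + (-1855 + 1) = 10197 - 1854 = 8343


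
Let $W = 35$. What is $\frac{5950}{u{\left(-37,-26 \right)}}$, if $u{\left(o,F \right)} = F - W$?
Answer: $- \frac{5950}{61} \approx -97.541$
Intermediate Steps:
$u{\left(o,F \right)} = -35 + F$ ($u{\left(o,F \right)} = F - 35 = -35 + F$)
$\frac{5950}{u{\left(-37,-26 \right)}} = \frac{5950}{-35 - 26} = \frac{5950}{-61} = 5950 \left(- \frac{1}{61}\right) = - \frac{5950}{61}$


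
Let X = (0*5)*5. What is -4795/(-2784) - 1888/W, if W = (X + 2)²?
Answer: -1309253/2784 ≈ -470.28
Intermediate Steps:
X = 0 (X = 0*5 = 0)
W = 4 (W = (0 + 2)² = 2² = 4)
-4795/(-2784) - 1888/W = -4795/(-2784) - 1888/4 = -4795*(-1/2784) - 1888*¼ = 4795/2784 - 472 = -1309253/2784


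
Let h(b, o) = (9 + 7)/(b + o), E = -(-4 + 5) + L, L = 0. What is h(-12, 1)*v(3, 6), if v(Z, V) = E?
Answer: 16/11 ≈ 1.4545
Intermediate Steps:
E = -1 (E = -(-4 + 5) + 0 = -1*1 + 0 = -1 + 0 = -1)
h(b, o) = 16/(b + o)
v(Z, V) = -1
h(-12, 1)*v(3, 6) = (16/(-12 + 1))*(-1) = (16/(-11))*(-1) = (16*(-1/11))*(-1) = -16/11*(-1) = 16/11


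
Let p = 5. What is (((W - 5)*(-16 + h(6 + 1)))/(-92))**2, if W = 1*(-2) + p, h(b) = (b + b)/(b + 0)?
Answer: 49/529 ≈ 0.092628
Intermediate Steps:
h(b) = 2 (h(b) = (2*b)/b = 2)
W = 3 (W = 1*(-2) + 5 = -2 + 5 = 3)
(((W - 5)*(-16 + h(6 + 1)))/(-92))**2 = (((3 - 5)*(-16 + 2))/(-92))**2 = (-2*(-14)*(-1/92))**2 = (28*(-1/92))**2 = (-7/23)**2 = 49/529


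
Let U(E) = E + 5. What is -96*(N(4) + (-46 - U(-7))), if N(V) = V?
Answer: 3840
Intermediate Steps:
U(E) = 5 + E
-96*(N(4) + (-46 - U(-7))) = -96*(4 + (-46 - (5 - 7))) = -96*(4 + (-46 - 1*(-2))) = -96*(4 + (-46 + 2)) = -96*(4 - 44) = -96*(-40) = 3840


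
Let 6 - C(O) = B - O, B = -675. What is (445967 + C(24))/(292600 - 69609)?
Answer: 446672/222991 ≈ 2.0031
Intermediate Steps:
C(O) = 681 + O (C(O) = 6 - (-675 - O) = 6 + (675 + O) = 681 + O)
(445967 + C(24))/(292600 - 69609) = (445967 + (681 + 24))/(292600 - 69609) = (445967 + 705)/222991 = 446672*(1/222991) = 446672/222991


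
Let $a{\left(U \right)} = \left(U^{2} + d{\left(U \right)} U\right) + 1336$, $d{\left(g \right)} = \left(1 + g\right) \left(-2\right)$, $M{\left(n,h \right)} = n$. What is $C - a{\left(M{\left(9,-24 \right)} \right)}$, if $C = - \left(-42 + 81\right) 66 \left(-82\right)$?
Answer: $209831$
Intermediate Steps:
$d{\left(g \right)} = -2 - 2 g$
$a{\left(U \right)} = 1336 + U^{2} + U \left(-2 - 2 U\right)$ ($a{\left(U \right)} = \left(U^{2} + \left(-2 - 2 U\right) U\right) + 1336 = \left(U^{2} + U \left(-2 - 2 U\right)\right) + 1336 = 1336 + U^{2} + U \left(-2 - 2 U\right)$)
$C = 211068$ ($C = - 39 \cdot 66 \left(-82\right) = - 2574 \left(-82\right) = \left(-1\right) \left(-211068\right) = 211068$)
$C - a{\left(M{\left(9,-24 \right)} \right)} = 211068 - \left(1336 - 9^{2} - 18\right) = 211068 - \left(1336 - 81 - 18\right) = 211068 - 1237 = 209831$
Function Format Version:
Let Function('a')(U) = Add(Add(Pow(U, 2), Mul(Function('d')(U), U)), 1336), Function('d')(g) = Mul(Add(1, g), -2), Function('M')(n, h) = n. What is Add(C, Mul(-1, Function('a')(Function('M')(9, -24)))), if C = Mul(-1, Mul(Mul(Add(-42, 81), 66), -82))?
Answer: 209831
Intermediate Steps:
Function('d')(g) = Add(-2, Mul(-2, g))
Function('a')(U) = Add(1336, Pow(U, 2), Mul(U, Add(-2, Mul(-2, U)))) (Function('a')(U) = Add(Add(Pow(U, 2), Mul(Add(-2, Mul(-2, U)), U)), 1336) = Add(Add(Pow(U, 2), Mul(U, Add(-2, Mul(-2, U)))), 1336) = Add(1336, Pow(U, 2), Mul(U, Add(-2, Mul(-2, U)))))
C = 211068 (C = Mul(-1, Mul(Mul(39, 66), -82)) = Mul(-1, Mul(2574, -82)) = Mul(-1, -211068) = 211068)
Add(C, Mul(-1, Function('a')(Function('M')(9, -24)))) = Add(211068, Mul(-1, Add(1336, Mul(-1, Pow(9, 2)), Mul(-2, 9)))) = Add(211068, Mul(-1, Add(1336, Mul(-1, 81), -18))) = Add(211068, Mul(-1, Add(1336, -81, -18))) = Add(211068, Mul(-1, 1237)) = Add(211068, -1237) = 209831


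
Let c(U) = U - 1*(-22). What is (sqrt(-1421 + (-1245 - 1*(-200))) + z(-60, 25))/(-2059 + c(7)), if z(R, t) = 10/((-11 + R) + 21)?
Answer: 1/10150 - 3*I*sqrt(274)/2030 ≈ 9.8522e-5 - 0.024462*I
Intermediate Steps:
z(R, t) = 10/(10 + R)
c(U) = 22 + U (c(U) = U + 22 = 22 + U)
(sqrt(-1421 + (-1245 - 1*(-200))) + z(-60, 25))/(-2059 + c(7)) = (sqrt(-1421 + (-1245 - 1*(-200))) + 10/(10 - 60))/(-2059 + (22 + 7)) = (sqrt(-1421 + (-1245 + 200)) + 10/(-50))/(-2059 + 29) = (sqrt(-1421 - 1045) + 10*(-1/50))/(-2030) = (sqrt(-2466) - 1/5)*(-1/2030) = (3*I*sqrt(274) - 1/5)*(-1/2030) = (-1/5 + 3*I*sqrt(274))*(-1/2030) = 1/10150 - 3*I*sqrt(274)/2030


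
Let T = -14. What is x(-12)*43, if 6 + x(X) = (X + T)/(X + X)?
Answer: -2537/12 ≈ -211.42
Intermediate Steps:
x(X) = -6 + (-14 + X)/(2*X) (x(X) = -6 + (X - 14)/(X + X) = -6 + (-14 + X)/((2*X)) = -6 + (-14 + X)*(1/(2*X)) = -6 + (-14 + X)/(2*X))
x(-12)*43 = (-11/2 - 7/(-12))*43 = (-11/2 - 7*(-1/12))*43 = (-11/2 + 7/12)*43 = -59/12*43 = -2537/12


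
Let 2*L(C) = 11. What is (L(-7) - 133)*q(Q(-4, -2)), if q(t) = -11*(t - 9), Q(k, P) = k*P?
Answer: -2805/2 ≈ -1402.5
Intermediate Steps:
Q(k, P) = P*k
L(C) = 11/2 (L(C) = (½)*11 = 11/2)
q(t) = 99 - 11*t (q(t) = -11*(-9 + t) = 99 - 11*t)
(L(-7) - 133)*q(Q(-4, -2)) = (11/2 - 133)*(99 - (-22)*(-4)) = -255*(99 - 11*8)/2 = -255*(99 - 88)/2 = -255/2*11 = -2805/2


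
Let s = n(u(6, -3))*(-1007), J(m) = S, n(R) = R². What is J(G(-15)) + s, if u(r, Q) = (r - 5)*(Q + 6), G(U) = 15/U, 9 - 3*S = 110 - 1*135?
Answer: -27155/3 ≈ -9051.7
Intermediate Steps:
S = 34/3 (S = 3 - (110 - 1*135)/3 = 3 - (110 - 135)/3 = 3 - ⅓*(-25) = 3 + 25/3 = 34/3 ≈ 11.333)
u(r, Q) = (-5 + r)*(6 + Q)
J(m) = 34/3
s = -9063 (s = (-30 - 5*(-3) + 6*6 - 3*6)²*(-1007) = (-30 + 15 + 36 - 18)²*(-1007) = 3²*(-1007) = 9*(-1007) = -9063)
J(G(-15)) + s = 34/3 - 9063 = -27155/3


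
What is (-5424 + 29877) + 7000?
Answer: 31453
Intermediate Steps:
(-5424 + 29877) + 7000 = 24453 + 7000 = 31453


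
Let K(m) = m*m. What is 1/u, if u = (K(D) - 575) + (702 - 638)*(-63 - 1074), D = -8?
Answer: -1/73279 ≈ -1.3646e-5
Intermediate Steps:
K(m) = m²
u = -73279 (u = ((-8)² - 575) + (702 - 638)*(-63 - 1074) = (64 - 575) + 64*(-1137) = -511 - 72768 = -73279)
1/u = 1/(-73279) = -1/73279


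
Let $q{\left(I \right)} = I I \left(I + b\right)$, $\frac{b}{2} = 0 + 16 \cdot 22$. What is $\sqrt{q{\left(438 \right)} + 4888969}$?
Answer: $\sqrt{223974817} \approx 14966.0$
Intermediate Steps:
$b = 704$ ($b = 2 \left(0 + 16 \cdot 22\right) = 2 \left(0 + 352\right) = 2 \cdot 352 = 704$)
$q{\left(I \right)} = I^{2} \left(704 + I\right)$ ($q{\left(I \right)} = I I \left(I + 704\right) = I^{2} \left(704 + I\right)$)
$\sqrt{q{\left(438 \right)} + 4888969} = \sqrt{438^{2} \left(704 + 438\right) + 4888969} = \sqrt{191844 \cdot 1142 + 4888969} = \sqrt{219085848 + 4888969} = \sqrt{223974817}$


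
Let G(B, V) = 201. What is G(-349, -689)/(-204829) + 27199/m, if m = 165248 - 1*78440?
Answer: 5553695563/17780795832 ≈ 0.31234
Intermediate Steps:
m = 86808 (m = 165248 - 78440 = 86808)
G(-349, -689)/(-204829) + 27199/m = 201/(-204829) + 27199/86808 = 201*(-1/204829) + 27199*(1/86808) = -201/204829 + 27199/86808 = 5553695563/17780795832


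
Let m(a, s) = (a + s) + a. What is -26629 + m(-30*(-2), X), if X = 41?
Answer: -26468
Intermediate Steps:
m(a, s) = s + 2*a
-26629 + m(-30*(-2), X) = -26629 + (41 + 2*(-30*(-2))) = -26629 + (41 + 2*60) = -26629 + (41 + 120) = -26629 + 161 = -26468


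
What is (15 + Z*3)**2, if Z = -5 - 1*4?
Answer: 144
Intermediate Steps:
Z = -9 (Z = -5 - 4 = -9)
(15 + Z*3)**2 = (15 - 9*3)**2 = (15 - 27)**2 = (-12)**2 = 144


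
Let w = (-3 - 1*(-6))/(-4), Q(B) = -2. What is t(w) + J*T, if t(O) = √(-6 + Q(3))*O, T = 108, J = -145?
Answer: -15660 - 3*I*√2/2 ≈ -15660.0 - 2.1213*I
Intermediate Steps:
w = -¾ (w = (-3 + 6)*(-¼) = 3*(-¼) = -¾ ≈ -0.75000)
t(O) = 2*I*O*√2 (t(O) = √(-6 - 2)*O = √(-8)*O = (2*I*√2)*O = 2*I*O*√2)
t(w) + J*T = 2*I*(-¾)*√2 - 145*108 = -3*I*√2/2 - 15660 = -15660 - 3*I*√2/2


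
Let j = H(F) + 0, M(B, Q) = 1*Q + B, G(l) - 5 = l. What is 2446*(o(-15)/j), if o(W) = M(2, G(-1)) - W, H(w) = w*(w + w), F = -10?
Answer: 25683/100 ≈ 256.83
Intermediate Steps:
G(l) = 5 + l
H(w) = 2*w² (H(w) = w*(2*w) = 2*w²)
M(B, Q) = B + Q (M(B, Q) = Q + B = B + Q)
o(W) = 6 - W (o(W) = (2 + (5 - 1)) - W = (2 + 4) - W = 6 - W)
j = 200 (j = 2*(-10)² + 0 = 2*100 + 0 = 200 + 0 = 200)
2446*(o(-15)/j) = 2446*((6 - 1*(-15))/200) = 2446*((6 + 15)*(1/200)) = 2446*(21*(1/200)) = 2446*(21/200) = 25683/100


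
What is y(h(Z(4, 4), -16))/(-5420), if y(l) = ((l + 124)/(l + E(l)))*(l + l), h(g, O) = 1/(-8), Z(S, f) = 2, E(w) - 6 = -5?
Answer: 991/151760 ≈ 0.0065300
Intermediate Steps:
E(w) = 1 (E(w) = 6 - 5 = 1)
h(g, O) = -⅛
y(l) = 2*l*(124 + l)/(1 + l) (y(l) = ((l + 124)/(l + 1))*(l + l) = ((124 + l)/(1 + l))*(2*l) = 2*l*(124 + l)/(1 + l))
y(h(Z(4, 4), -16))/(-5420) = (2*(-⅛)*(124 - ⅛)/(1 - ⅛))/(-5420) = (2*(-⅛)*(991/8)/(7/8))*(-1/5420) = (2*(-⅛)*(8/7)*(991/8))*(-1/5420) = -991/28*(-1/5420) = 991/151760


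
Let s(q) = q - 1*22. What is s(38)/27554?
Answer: 8/13777 ≈ 0.00058068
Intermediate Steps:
s(q) = -22 + q (s(q) = q - 22 = -22 + q)
s(38)/27554 = (-22 + 38)/27554 = 16*(1/27554) = 8/13777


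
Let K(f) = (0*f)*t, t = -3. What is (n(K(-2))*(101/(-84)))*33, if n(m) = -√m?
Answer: 0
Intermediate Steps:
K(f) = 0 (K(f) = (0*f)*(-3) = 0*(-3) = 0)
(n(K(-2))*(101/(-84)))*33 = ((-√0)*(101/(-84)))*33 = ((-1*0)*(101*(-1/84)))*33 = (0*(-101/84))*33 = 0*33 = 0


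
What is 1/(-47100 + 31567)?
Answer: -1/15533 ≈ -6.4379e-5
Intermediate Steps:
1/(-47100 + 31567) = 1/(-15533) = -1/15533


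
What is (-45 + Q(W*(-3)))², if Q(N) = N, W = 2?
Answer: 2601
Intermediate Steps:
(-45 + Q(W*(-3)))² = (-45 + 2*(-3))² = (-45 - 6)² = (-51)² = 2601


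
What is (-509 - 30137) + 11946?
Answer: -18700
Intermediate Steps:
(-509 - 30137) + 11946 = -30646 + 11946 = -18700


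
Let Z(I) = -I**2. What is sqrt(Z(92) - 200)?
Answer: 38*I*sqrt(6) ≈ 93.081*I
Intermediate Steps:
sqrt(Z(92) - 200) = sqrt(-1*92**2 - 200) = sqrt(-1*8464 - 200) = sqrt(-8464 - 200) = sqrt(-8664) = 38*I*sqrt(6)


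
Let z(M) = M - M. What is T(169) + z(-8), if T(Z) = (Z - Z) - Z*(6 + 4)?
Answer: -1690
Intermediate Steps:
z(M) = 0
T(Z) = -10*Z (T(Z) = 0 - Z*10 = 0 - 10*Z = -10*Z)
T(169) + z(-8) = -10*169 + 0 = -1690 + 0 = -1690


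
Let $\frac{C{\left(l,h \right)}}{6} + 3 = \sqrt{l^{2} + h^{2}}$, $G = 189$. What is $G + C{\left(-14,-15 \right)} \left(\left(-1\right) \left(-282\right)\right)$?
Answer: $-4887 + 1692 \sqrt{421} \approx 29830.0$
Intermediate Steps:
$C{\left(l,h \right)} = -18 + 6 \sqrt{h^{2} + l^{2}}$ ($C{\left(l,h \right)} = -18 + 6 \sqrt{l^{2} + h^{2}} = -18 + 6 \sqrt{h^{2} + l^{2}}$)
$G + C{\left(-14,-15 \right)} \left(\left(-1\right) \left(-282\right)\right) = 189 + \left(-18 + 6 \sqrt{\left(-15\right)^{2} + \left(-14\right)^{2}}\right) \left(\left(-1\right) \left(-282\right)\right) = 189 + \left(-18 + 6 \sqrt{225 + 196}\right) 282 = 189 + \left(-18 + 6 \sqrt{421}\right) 282 = 189 - \left(5076 - 1692 \sqrt{421}\right) = -4887 + 1692 \sqrt{421}$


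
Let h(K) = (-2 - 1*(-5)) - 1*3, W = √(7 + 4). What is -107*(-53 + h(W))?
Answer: 5671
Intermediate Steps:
W = √11 ≈ 3.3166
h(K) = 0 (h(K) = (-2 + 5) - 3 = 3 - 3 = 0)
-107*(-53 + h(W)) = -107*(-53 + 0) = -107*(-53) = 5671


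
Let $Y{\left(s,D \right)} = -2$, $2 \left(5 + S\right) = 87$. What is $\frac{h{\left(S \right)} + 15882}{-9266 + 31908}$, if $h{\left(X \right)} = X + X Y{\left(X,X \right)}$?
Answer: $\frac{31687}{45284} \approx 0.69974$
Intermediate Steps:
$S = \frac{77}{2}$ ($S = -5 + \frac{1}{2} \cdot 87 = -5 + \frac{87}{2} = \frac{77}{2} \approx 38.5$)
$h{\left(X \right)} = - X$ ($h{\left(X \right)} = X + X \left(-2\right) = X - 2 X = - X$)
$\frac{h{\left(S \right)} + 15882}{-9266 + 31908} = \frac{\left(-1\right) \frac{77}{2} + 15882}{-9266 + 31908} = \frac{- \frac{77}{2} + 15882}{22642} = \frac{31687}{2} \cdot \frac{1}{22642} = \frac{31687}{45284}$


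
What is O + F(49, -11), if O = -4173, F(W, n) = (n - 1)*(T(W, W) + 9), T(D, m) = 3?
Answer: -4317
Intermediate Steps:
F(W, n) = -12 + 12*n (F(W, n) = (n - 1)*(3 + 9) = (-1 + n)*12 = -12 + 12*n)
O + F(49, -11) = -4173 + (-12 + 12*(-11)) = -4173 + (-12 - 132) = -4173 - 144 = -4317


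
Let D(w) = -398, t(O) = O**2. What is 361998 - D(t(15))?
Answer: 362396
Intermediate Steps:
361998 - D(t(15)) = 361998 - 1*(-398) = 361998 + 398 = 362396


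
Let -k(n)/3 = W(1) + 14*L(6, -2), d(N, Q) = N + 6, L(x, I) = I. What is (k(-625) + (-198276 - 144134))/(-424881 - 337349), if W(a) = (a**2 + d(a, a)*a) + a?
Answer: 342353/762230 ≈ 0.44915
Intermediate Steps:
d(N, Q) = 6 + N
W(a) = a + a**2 + a*(6 + a) (W(a) = (a**2 + (6 + a)*a) + a = (a**2 + a*(6 + a)) + a = a + a**2 + a*(6 + a))
k(n) = 57 (k(n) = -3*(1*(7 + 2*1) + 14*(-2)) = -3*(1*(7 + 2) - 28) = -3*(1*9 - 28) = -3*(9 - 28) = -3*(-19) = 57)
(k(-625) + (-198276 - 144134))/(-424881 - 337349) = (57 + (-198276 - 144134))/(-424881 - 337349) = (57 - 342410)/(-762230) = -342353*(-1/762230) = 342353/762230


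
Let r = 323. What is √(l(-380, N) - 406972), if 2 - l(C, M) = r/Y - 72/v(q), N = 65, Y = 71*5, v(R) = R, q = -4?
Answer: I*√51290777365/355 ≈ 637.96*I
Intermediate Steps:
Y = 355
l(C, M) = -6003/355 (l(C, M) = 2 - (323/355 - 72/(-4)) = 2 - (323*(1/355) - 72*(-¼)) = 2 - (323/355 + 18) = 2 - 1*6713/355 = 2 - 6713/355 = -6003/355)
√(l(-380, N) - 406972) = √(-6003/355 - 406972) = √(-144481063/355) = I*√51290777365/355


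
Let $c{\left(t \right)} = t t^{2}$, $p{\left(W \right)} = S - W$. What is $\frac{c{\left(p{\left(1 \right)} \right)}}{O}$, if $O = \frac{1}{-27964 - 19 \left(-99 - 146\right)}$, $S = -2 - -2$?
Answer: $23309$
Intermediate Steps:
$S = 0$ ($S = -2 + 2 = 0$)
$p{\left(W \right)} = - W$ ($p{\left(W \right)} = 0 - W = - W$)
$c{\left(t \right)} = t^{3}$
$O = - \frac{1}{23309}$ ($O = \frac{1}{-27964 - -4655} = \frac{1}{-27964 + 4655} = \frac{1}{-23309} = - \frac{1}{23309} \approx -4.2902 \cdot 10^{-5}$)
$\frac{c{\left(p{\left(1 \right)} \right)}}{O} = \frac{\left(\left(-1\right) 1\right)^{3}}{- \frac{1}{23309}} = \left(-1\right)^{3} \left(-23309\right) = \left(-1\right) \left(-23309\right) = 23309$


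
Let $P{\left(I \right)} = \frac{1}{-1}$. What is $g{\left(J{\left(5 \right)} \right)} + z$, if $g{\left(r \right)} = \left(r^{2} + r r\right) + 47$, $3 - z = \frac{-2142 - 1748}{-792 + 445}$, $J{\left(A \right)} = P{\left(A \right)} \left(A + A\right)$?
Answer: $\frac{82860}{347} \approx 238.79$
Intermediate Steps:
$P{\left(I \right)} = -1$
$J{\left(A \right)} = - 2 A$ ($J{\left(A \right)} = - (A + A) = - 2 A$)
$z = - \frac{2849}{347}$ ($z = 3 - \frac{-2142 - 1748}{-792 + 445} = 3 - - \frac{3890}{-347} = 3 - \left(-3890\right) \left(- \frac{1}{347}\right) = 3 - \frac{3890}{347} = - \frac{2849}{347} \approx -8.2104$)
$g{\left(r \right)} = 47 + 2 r^{2}$ ($g{\left(r \right)} = \left(r^{2} + r^{2}\right) + 47 = 2 r^{2} + 47 = 47 + 2 r^{2}$)
$g{\left(J{\left(5 \right)} \right)} + z = \left(47 + 2 \left(\left(-2\right) 5\right)^{2}\right) - \frac{2849}{347} = \left(47 + 2 \left(-10\right)^{2}\right) - \frac{2849}{347} = \left(47 + 2 \cdot 100\right) - \frac{2849}{347} = \left(47 + 200\right) - \frac{2849}{347} = 247 - \frac{2849}{347} = \frac{82860}{347}$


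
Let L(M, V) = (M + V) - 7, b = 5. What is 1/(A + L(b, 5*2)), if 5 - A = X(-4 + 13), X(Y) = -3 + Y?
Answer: ⅐ ≈ 0.14286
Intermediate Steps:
L(M, V) = -7 + M + V
A = -1 (A = 5 - (-3 + (-4 + 13)) = 5 - (-3 + 9) = 5 - 1*6 = 5 - 6 = -1)
1/(A + L(b, 5*2)) = 1/(-1 + (-7 + 5 + 5*2)) = 1/(-1 + (-7 + 5 + 10)) = 1/(-1 + 8) = 1/7 = ⅐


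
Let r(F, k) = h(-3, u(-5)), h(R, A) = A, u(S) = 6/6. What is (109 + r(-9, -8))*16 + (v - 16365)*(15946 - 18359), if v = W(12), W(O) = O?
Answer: 39461549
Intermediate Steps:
u(S) = 1 (u(S) = 6*(1/6) = 1)
r(F, k) = 1
v = 12
(109 + r(-9, -8))*16 + (v - 16365)*(15946 - 18359) = (109 + 1)*16 + (12 - 16365)*(15946 - 18359) = 110*16 - 16353*(-2413) = 1760 + 39459789 = 39461549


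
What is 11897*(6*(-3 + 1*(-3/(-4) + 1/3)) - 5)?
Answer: -392601/2 ≈ -1.9630e+5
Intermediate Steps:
11897*(6*(-3 + 1*(-3/(-4) + 1/3)) - 5) = 11897*(6*(-3 + 1*(-3*(-¼) + 1*(⅓))) - 5) = 11897*(6*(-3 + 1*(¾ + ⅓)) - 5) = 11897*(6*(-3 + 1*(13/12)) - 5) = 11897*(6*(-3 + 13/12) - 5) = 11897*(6*(-23/12) - 5) = 11897*(-23/2 - 5) = 11897*(-33/2) = -392601/2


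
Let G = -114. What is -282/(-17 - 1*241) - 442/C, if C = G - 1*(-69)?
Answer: 21121/1935 ≈ 10.915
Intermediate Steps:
C = -45 (C = -114 - 1*(-69) = -114 + 69 = -45)
-282/(-17 - 1*241) - 442/C = -282/(-17 - 1*241) - 442/(-45) = -282/(-17 - 241) - 442*(-1/45) = -282/(-258) + 442/45 = -282*(-1/258) + 442/45 = 47/43 + 442/45 = 21121/1935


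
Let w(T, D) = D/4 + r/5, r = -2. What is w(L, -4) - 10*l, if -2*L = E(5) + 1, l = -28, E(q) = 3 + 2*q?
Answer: 1393/5 ≈ 278.60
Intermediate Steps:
L = -7 (L = -((3 + 2*5) + 1)/2 = -((3 + 10) + 1)/2 = -(13 + 1)/2 = -1/2*14 = -7)
w(T, D) = -2/5 + D/4 (w(T, D) = D/4 - 2/5 = -2/5 + D/4)
w(L, -4) - 10*l = (-2/5 + (1/4)*(-4)) - 10*(-28) = (-2/5 - 1) + 280 = -7/5 + 280 = 1393/5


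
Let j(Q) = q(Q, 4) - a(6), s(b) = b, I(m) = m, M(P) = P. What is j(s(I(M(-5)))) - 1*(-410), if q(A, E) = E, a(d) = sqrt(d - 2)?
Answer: 412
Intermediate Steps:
a(d) = sqrt(-2 + d)
j(Q) = 2 (j(Q) = 4 - sqrt(-2 + 6) = 4 - sqrt(4) = 4 - 1*2 = 4 - 2 = 2)
j(s(I(M(-5)))) - 1*(-410) = 2 - 1*(-410) = 2 + 410 = 412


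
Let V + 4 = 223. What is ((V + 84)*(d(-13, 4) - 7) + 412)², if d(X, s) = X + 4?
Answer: 19678096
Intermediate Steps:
V = 219 (V = -4 + 223 = 219)
d(X, s) = 4 + X
((V + 84)*(d(-13, 4) - 7) + 412)² = ((219 + 84)*((4 - 13) - 7) + 412)² = (303*(-9 - 7) + 412)² = (303*(-16) + 412)² = (-4848 + 412)² = (-4436)² = 19678096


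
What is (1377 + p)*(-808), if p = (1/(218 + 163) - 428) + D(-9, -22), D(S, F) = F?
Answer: -285375904/381 ≈ -7.4902e+5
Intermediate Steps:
p = -171449/381 (p = (1/(218 + 163) - 428) - 22 = (1/381 - 428) - 22 = -163067/381 - 22 = -171449/381 ≈ -450.00)
(1377 + p)*(-808) = (1377 - 171449/381)*(-808) = (353188/381)*(-808) = -285375904/381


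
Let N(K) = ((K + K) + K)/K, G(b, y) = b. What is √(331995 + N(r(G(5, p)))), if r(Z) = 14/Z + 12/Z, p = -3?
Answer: √331998 ≈ 576.19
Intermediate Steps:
r(Z) = 26/Z
N(K) = 3 (N(K) = (2*K + K)/K = (3*K)/K = 3)
√(331995 + N(r(G(5, p)))) = √(331995 + 3) = √331998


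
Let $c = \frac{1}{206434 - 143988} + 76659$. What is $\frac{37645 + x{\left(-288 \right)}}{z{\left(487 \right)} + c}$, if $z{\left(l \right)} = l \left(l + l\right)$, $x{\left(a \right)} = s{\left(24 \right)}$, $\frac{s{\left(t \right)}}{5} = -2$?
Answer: $\frac{783385070}{11469186221} \approx 0.068303$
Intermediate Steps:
$s{\left(t \right)} = -10$ ($s{\left(t \right)} = 5 \left(-2\right) = -10$)
$x{\left(a \right)} = -10$
$z{\left(l \right)} = 2 l^{2}$ ($z{\left(l \right)} = l 2 l = 2 l^{2}$)
$c = \frac{4787047915}{62446}$ ($c = \frac{1}{62446} + 76659 = \frac{4787047915}{62446} \approx 76659.0$)
$\frac{37645 + x{\left(-288 \right)}}{z{\left(487 \right)} + c} = \frac{37645 - 10}{2 \cdot 487^{2} + \frac{4787047915}{62446}} = \frac{37635}{2 \cdot 237169 + \frac{4787047915}{62446}} = \frac{37635}{474338 + \frac{4787047915}{62446}} = \frac{37635}{\frac{34407558663}{62446}} = 37635 \cdot \frac{62446}{34407558663} = \frac{783385070}{11469186221}$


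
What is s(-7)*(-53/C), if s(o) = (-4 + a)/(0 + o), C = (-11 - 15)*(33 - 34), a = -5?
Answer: -477/182 ≈ -2.6209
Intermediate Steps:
C = 26 (C = -26*(-1) = 26)
s(o) = -9/o (s(o) = (-4 - 5)/(0 + o) = -9/o)
s(-7)*(-53/C) = (-9/(-7))*(-53/26) = (-9*(-1/7))*(-53*1/26) = (9/7)*(-53/26) = -477/182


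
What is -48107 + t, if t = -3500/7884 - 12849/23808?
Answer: -752498152385/15641856 ≈ -48108.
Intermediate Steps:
t = -15385793/15641856 (t = -3500*1/7884 - 12849*1/23808 = -875/1971 - 4283/7936 = -15385793/15641856 ≈ -0.98363)
-48107 + t = -48107 - 15385793/15641856 = -752498152385/15641856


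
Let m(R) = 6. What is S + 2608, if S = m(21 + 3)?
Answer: 2614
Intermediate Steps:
S = 6
S + 2608 = 6 + 2608 = 2614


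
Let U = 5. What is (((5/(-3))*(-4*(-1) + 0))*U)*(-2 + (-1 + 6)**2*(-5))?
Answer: 12700/3 ≈ 4233.3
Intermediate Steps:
(((5/(-3))*(-4*(-1) + 0))*U)*(-2 + (-1 + 6)**2*(-5)) = (((5/(-3))*(-4*(-1) + 0))*5)*(-2 + (-1 + 6)**2*(-5)) = (((5*(-1/3))*(4 + 0))*5)*(-2 + 5**2*(-5)) = (-5/3*4*5)*(-2 + 25*(-5)) = (-20/3*5)*(-2 - 125) = -100/3*(-127) = 12700/3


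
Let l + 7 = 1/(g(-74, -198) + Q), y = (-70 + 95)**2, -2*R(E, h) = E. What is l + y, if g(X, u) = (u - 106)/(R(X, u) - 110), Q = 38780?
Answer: 1749708865/2831244 ≈ 618.00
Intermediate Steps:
R(E, h) = -E/2
g(X, u) = (-106 + u)/(-110 - X/2) (g(X, u) = (u - 106)/(-X/2 - 110) = (-106 + u)/(-110 - X/2))
y = 625 (y = 25**2 = 625)
l = -19818635/2831244 (l = -7 + 1/(2*(106 - 1*(-198))/(220 - 74) + 38780) = -7 + 1/(2*(106 + 198)/146 + 38780) = -7 + 1/(2*(1/146)*304 + 38780) = -7 + 1/(304/73 + 38780) = -7 + 1/(2831244/73) = -7 + 73/2831244 = -19818635/2831244 ≈ -7.0000)
l + y = -19818635/2831244 + 625 = 1749708865/2831244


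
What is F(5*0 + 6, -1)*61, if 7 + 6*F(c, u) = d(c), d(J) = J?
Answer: -61/6 ≈ -10.167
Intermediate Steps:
F(c, u) = -7/6 + c/6
F(5*0 + 6, -1)*61 = (-7/6 + (5*0 + 6)/6)*61 = (-7/6 + (0 + 6)/6)*61 = (-7/6 + (⅙)*6)*61 = (-7/6 + 1)*61 = -⅙*61 = -61/6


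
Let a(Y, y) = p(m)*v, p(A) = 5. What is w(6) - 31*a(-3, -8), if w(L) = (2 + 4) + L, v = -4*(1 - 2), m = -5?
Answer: -608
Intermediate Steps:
v = 4 (v = -4*(-1) = 4)
a(Y, y) = 20 (a(Y, y) = 5*4 = 20)
w(L) = 6 + L
w(6) - 31*a(-3, -8) = (6 + 6) - 31*20 = 12 - 620 = -608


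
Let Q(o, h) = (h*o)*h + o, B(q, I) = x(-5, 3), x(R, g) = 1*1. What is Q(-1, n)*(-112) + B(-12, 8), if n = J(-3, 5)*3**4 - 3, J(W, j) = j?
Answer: 18099761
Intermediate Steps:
x(R, g) = 1
B(q, I) = 1
n = 402 (n = 5*3**4 - 3 = 5*81 - 3 = 405 - 3 = 402)
Q(o, h) = o + o*h**2 (Q(o, h) = o*h**2 + o = o + o*h**2)
Q(-1, n)*(-112) + B(-12, 8) = -(1 + 402**2)*(-112) + 1 = -(1 + 161604)*(-112) + 1 = -1*161605*(-112) + 1 = -161605*(-112) + 1 = 18099760 + 1 = 18099761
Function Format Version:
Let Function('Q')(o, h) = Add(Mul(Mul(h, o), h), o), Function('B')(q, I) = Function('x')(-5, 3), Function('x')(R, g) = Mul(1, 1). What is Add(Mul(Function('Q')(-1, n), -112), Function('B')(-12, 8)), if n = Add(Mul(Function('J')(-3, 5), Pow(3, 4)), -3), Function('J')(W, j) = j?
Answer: 18099761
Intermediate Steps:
Function('x')(R, g) = 1
Function('B')(q, I) = 1
n = 402 (n = Add(Mul(5, Pow(3, 4)), -3) = Add(Mul(5, 81), -3) = Add(405, -3) = 402)
Function('Q')(o, h) = Add(o, Mul(o, Pow(h, 2))) (Function('Q')(o, h) = Add(Mul(o, Pow(h, 2)), o) = Add(o, Mul(o, Pow(h, 2))))
Add(Mul(Function('Q')(-1, n), -112), Function('B')(-12, 8)) = Add(Mul(Mul(-1, Add(1, Pow(402, 2))), -112), 1) = Add(Mul(Mul(-1, Add(1, 161604)), -112), 1) = Add(Mul(Mul(-1, 161605), -112), 1) = Add(Mul(-161605, -112), 1) = Add(18099760, 1) = 18099761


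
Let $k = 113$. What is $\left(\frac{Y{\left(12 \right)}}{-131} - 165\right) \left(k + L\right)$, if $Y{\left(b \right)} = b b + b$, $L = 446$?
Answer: $- \frac{12169989}{131} \approx -92901.0$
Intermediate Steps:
$Y{\left(b \right)} = b + b^{2}$ ($Y{\left(b \right)} = b^{2} + b = b + b^{2}$)
$\left(\frac{Y{\left(12 \right)}}{-131} - 165\right) \left(k + L\right) = \left(\frac{12 \left(1 + 12\right)}{-131} - 165\right) \left(113 + 446\right) = \left(12 \cdot 13 \left(- \frac{1}{131}\right) - 165\right) 559 = \left(156 \left(- \frac{1}{131}\right) - 165\right) 559 = \left(- \frac{156}{131} - 165\right) 559 = \left(- \frac{21771}{131}\right) 559 = - \frac{12169989}{131}$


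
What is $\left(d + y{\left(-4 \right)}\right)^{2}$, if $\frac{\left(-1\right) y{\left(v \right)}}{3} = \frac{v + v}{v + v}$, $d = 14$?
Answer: $121$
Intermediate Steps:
$y{\left(v \right)} = -3$ ($y{\left(v \right)} = - 3 \frac{v + v}{v + v} = - 3 \frac{2 v}{2 v} = - 3 \cdot 2 v \frac{1}{2 v} = \left(-3\right) 1 = -3$)
$\left(d + y{\left(-4 \right)}\right)^{2} = \left(14 - 3\right)^{2} = 11^{2} = 121$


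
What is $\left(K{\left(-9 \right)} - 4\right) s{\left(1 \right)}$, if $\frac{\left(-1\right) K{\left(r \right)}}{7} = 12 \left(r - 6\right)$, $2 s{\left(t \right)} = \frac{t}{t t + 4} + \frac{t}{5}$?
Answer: $\frac{1256}{5} \approx 251.2$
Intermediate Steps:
$s{\left(t \right)} = \frac{t}{10} + \frac{t}{2 \left(4 + t^{2}\right)}$ ($s{\left(t \right)} = \frac{\frac{t}{t t + 4} + \frac{t}{5}}{2} = \frac{\frac{t}{t^{2} + 4} + t \frac{1}{5}}{2} = \frac{\frac{t}{4 + t^{2}} + \frac{t}{5}}{2} = \frac{\frac{t}{5} + \frac{t}{4 + t^{2}}}{2} = \frac{t}{10} + \frac{t}{2 \left(4 + t^{2}\right)}$)
$K{\left(r \right)} = 504 - 84 r$ ($K{\left(r \right)} = - 7 \cdot 12 \left(r - 6\right) = - 7 \cdot 12 \left(-6 + r\right) = - 7 \left(-72 + 12 r\right) = 504 - 84 r$)
$\left(K{\left(-9 \right)} - 4\right) s{\left(1 \right)} = \left(\left(504 - -756\right) - 4\right) \frac{1}{10} \cdot 1 \frac{1}{4 + 1^{2}} \left(9 + 1^{2}\right) = \left(\left(504 + 756\right) - 4\right) \frac{1}{10} \cdot 1 \frac{1}{4 + 1} \left(9 + 1\right) = \left(1260 - 4\right) \frac{1}{10} \cdot 1 \cdot \frac{1}{5} \cdot 10 = 1256 \cdot \frac{1}{10} \cdot 1 \cdot \frac{1}{5} \cdot 10 = 1256 \cdot \frac{1}{5} = \frac{1256}{5}$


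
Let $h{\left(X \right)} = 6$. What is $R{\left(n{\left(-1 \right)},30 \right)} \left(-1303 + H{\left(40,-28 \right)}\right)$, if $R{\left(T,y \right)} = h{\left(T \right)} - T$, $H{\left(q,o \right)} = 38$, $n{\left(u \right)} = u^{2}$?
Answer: $-6325$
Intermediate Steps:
$R{\left(T,y \right)} = 6 - T$
$R{\left(n{\left(-1 \right)},30 \right)} \left(-1303 + H{\left(40,-28 \right)}\right) = \left(6 - \left(-1\right)^{2}\right) \left(-1303 + 38\right) = \left(6 - 1\right) \left(-1265\right) = 5 \left(-1265\right) = -6325$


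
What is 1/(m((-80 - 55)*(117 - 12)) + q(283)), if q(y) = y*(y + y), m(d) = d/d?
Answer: 1/160179 ≈ 6.2430e-6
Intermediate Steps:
m(d) = 1
q(y) = 2*y**2 (q(y) = y*(2*y) = 2*y**2)
1/(m((-80 - 55)*(117 - 12)) + q(283)) = 1/(1 + 2*283**2) = 1/(1 + 2*80089) = 1/(1 + 160178) = 1/160179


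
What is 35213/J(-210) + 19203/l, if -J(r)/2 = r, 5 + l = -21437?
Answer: 373485943/4502820 ≈ 82.945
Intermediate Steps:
l = -21442 (l = -5 - 21437 = -21442)
J(r) = -2*r
35213/J(-210) + 19203/l = 35213/((-2*(-210))) + 19203/(-21442) = 35213/420 + 19203*(-1/21442) = 35213*(1/420) - 19203/21442 = 35213/420 - 19203/21442 = 373485943/4502820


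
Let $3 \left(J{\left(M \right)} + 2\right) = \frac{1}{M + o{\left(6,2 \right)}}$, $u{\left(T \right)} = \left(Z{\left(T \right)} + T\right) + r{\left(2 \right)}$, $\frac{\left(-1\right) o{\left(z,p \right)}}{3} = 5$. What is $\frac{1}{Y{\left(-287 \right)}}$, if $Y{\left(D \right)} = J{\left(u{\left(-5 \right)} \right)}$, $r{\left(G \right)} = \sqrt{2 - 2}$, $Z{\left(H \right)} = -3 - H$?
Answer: $- \frac{54}{109} \approx -0.49541$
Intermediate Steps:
$o{\left(z,p \right)} = -15$ ($o{\left(z,p \right)} = \left(-3\right) 5 = -15$)
$r{\left(G \right)} = 0$ ($r{\left(G \right)} = \sqrt{0} = 0$)
$u{\left(T \right)} = -3$ ($u{\left(T \right)} = \left(\left(-3 - T\right) + T\right) + 0 = -3 + 0 = -3$)
$J{\left(M \right)} = -2 + \frac{1}{3 \left(-15 + M\right)}$ ($J{\left(M \right)} = -2 + \frac{1}{3 \left(M - 15\right)} = -2 + \frac{1}{3 \left(-15 + M\right)}$)
$Y{\left(D \right)} = - \frac{109}{54}$ ($Y{\left(D \right)} = \frac{91 - -18}{3 \left(-15 - 3\right)} = \frac{91 + 18}{3 \left(-18\right)} = \frac{1}{3} \left(- \frac{1}{18}\right) 109 = - \frac{109}{54}$)
$\frac{1}{Y{\left(-287 \right)}} = \frac{1}{- \frac{109}{54}} = - \frac{54}{109}$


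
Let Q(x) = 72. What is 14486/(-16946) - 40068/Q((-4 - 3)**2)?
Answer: -9444935/16946 ≈ -557.35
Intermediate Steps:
14486/(-16946) - 40068/Q((-4 - 3)**2) = 14486/(-16946) - 40068/72 = 14486*(-1/16946) - 40068*1/72 = -7243/8473 - 1113/2 = -9444935/16946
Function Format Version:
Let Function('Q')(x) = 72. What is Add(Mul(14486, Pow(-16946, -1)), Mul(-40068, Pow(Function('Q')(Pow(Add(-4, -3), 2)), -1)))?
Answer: Rational(-9444935, 16946) ≈ -557.35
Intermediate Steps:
Add(Mul(14486, Pow(-16946, -1)), Mul(-40068, Pow(Function('Q')(Pow(Add(-4, -3), 2)), -1))) = Add(Mul(14486, Pow(-16946, -1)), Mul(-40068, Pow(72, -1))) = Add(Mul(14486, Rational(-1, 16946)), Mul(-40068, Rational(1, 72))) = Add(Rational(-7243, 8473), Rational(-1113, 2)) = Rational(-9444935, 16946)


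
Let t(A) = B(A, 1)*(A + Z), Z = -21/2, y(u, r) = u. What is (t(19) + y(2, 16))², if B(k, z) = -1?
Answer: 169/4 ≈ 42.250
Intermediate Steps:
Z = -21/2 (Z = -21*½ = -21/2 ≈ -10.500)
t(A) = 21/2 - A (t(A) = -(A - 21/2) = -(-21/2 + A) = 21/2 - A)
(t(19) + y(2, 16))² = ((21/2 - 1*19) + 2)² = ((21/2 - 19) + 2)² = (-17/2 + 2)² = (-13/2)² = 169/4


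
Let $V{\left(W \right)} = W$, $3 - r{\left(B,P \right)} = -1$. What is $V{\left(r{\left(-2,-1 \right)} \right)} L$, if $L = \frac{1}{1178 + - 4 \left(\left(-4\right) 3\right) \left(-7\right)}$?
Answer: $\frac{2}{421} \approx 0.0047506$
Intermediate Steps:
$r{\left(B,P \right)} = 4$ ($r{\left(B,P \right)} = 3 - -1 = 3 + 1 = 4$)
$L = \frac{1}{842}$ ($L = \frac{1}{1178 + \left(-4\right) \left(-12\right) \left(-7\right)} = \frac{1}{1178 + 48 \left(-7\right)} = \frac{1}{1178 - 336} = \frac{1}{842} \approx 0.0011876$)
$V{\left(r{\left(-2,-1 \right)} \right)} L = 4 \cdot \frac{1}{842} = \frac{2}{421}$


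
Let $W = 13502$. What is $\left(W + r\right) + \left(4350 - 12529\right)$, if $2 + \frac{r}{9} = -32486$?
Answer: $-287069$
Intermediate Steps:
$r = -292392$ ($r = -18 + 9 \left(-32486\right) = -18 - 292374 = -292392$)
$\left(W + r\right) + \left(4350 - 12529\right) = \left(13502 - 292392\right) + \left(4350 - 12529\right) = -278890 - 8179 = -287069$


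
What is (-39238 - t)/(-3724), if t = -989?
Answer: 38249/3724 ≈ 10.271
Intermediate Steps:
(-39238 - t)/(-3724) = (-39238 - 1*(-989))/(-3724) = (-39238 + 989)*(-1/3724) = -38249*(-1/3724) = 38249/3724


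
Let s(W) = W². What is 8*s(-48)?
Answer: 18432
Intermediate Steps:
8*s(-48) = 8*(-48)² = 8*2304 = 18432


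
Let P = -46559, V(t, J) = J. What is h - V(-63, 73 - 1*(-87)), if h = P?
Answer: -46719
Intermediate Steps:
h = -46559
h - V(-63, 73 - 1*(-87)) = -46559 - (73 - 1*(-87)) = -46559 - (73 + 87) = -46559 - 1*160 = -46559 - 160 = -46719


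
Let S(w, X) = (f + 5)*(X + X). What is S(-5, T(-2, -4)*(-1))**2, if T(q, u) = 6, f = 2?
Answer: 7056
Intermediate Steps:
S(w, X) = 14*X (S(w, X) = (2 + 5)*(X + X) = 7*(2*X) = 14*X)
S(-5, T(-2, -4)*(-1))**2 = (14*(6*(-1)))**2 = (14*(-6))**2 = (-84)**2 = 7056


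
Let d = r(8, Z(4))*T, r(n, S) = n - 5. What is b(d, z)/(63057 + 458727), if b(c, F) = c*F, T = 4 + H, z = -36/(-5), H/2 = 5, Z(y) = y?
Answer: 21/36235 ≈ 0.00057955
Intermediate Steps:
H = 10 (H = 2*5 = 10)
r(n, S) = -5 + n
z = 36/5 (z = -36*(-⅕) = 36/5 ≈ 7.2000)
T = 14 (T = 4 + 10 = 14)
d = 42 (d = (-5 + 8)*14 = 3*14 = 42)
b(c, F) = F*c
b(d, z)/(63057 + 458727) = ((36/5)*42)/(63057 + 458727) = (1512/5)/521784 = (1512/5)*(1/521784) = 21/36235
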